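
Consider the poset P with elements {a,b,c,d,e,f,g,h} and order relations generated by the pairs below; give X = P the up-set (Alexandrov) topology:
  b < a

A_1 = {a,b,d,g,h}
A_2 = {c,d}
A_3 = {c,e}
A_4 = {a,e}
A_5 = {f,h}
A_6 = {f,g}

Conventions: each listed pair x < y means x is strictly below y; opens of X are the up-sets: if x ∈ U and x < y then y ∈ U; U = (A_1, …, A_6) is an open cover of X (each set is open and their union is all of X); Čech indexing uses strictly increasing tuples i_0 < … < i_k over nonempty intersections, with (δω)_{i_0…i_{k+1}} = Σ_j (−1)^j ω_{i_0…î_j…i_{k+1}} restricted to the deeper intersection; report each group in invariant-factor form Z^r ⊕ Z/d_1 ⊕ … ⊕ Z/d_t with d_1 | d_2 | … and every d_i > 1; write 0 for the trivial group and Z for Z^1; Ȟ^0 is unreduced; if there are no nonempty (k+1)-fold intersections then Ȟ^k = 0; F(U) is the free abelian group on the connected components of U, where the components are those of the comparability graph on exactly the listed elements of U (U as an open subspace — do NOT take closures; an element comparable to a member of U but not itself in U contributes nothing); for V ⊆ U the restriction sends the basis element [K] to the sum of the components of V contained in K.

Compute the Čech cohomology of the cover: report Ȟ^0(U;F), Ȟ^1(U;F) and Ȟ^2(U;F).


nerve of the cover:
  A12={d} A14={a} A15={h} A16={g} A23={c} A34={e} A56={f}
components per intersection:
  A1: {a,b} {d} {g} {h}
  A2: {c} {d}
  A3: {c} {e}
  A4: {a} {e}
  A5: {f} {h}
  A6: {f} {g}
  A12: {d}
  A14: {a}
  A15: {h}
  A16: {g}
  A23: {c}
  A34: {e}
  A56: {f}
C dims 14,7; δ0: rk 7, SNF 1^7
Ȟ^0 = (14 − 7) − 0 = 7, so Ȟ^0 ≅ Z^7
Ȟ^1 = (7 − 0) − 7 = 0, so Ȟ^1 ≅ 0
Ȟ^2 = (0 − 0) − 0 = 0, so Ȟ^2 ≅ 0

Ȟ^0(U;F) ≅ Z^7,  Ȟ^1(U;F) ≅ 0,  Ȟ^2(U;F) ≅ 0


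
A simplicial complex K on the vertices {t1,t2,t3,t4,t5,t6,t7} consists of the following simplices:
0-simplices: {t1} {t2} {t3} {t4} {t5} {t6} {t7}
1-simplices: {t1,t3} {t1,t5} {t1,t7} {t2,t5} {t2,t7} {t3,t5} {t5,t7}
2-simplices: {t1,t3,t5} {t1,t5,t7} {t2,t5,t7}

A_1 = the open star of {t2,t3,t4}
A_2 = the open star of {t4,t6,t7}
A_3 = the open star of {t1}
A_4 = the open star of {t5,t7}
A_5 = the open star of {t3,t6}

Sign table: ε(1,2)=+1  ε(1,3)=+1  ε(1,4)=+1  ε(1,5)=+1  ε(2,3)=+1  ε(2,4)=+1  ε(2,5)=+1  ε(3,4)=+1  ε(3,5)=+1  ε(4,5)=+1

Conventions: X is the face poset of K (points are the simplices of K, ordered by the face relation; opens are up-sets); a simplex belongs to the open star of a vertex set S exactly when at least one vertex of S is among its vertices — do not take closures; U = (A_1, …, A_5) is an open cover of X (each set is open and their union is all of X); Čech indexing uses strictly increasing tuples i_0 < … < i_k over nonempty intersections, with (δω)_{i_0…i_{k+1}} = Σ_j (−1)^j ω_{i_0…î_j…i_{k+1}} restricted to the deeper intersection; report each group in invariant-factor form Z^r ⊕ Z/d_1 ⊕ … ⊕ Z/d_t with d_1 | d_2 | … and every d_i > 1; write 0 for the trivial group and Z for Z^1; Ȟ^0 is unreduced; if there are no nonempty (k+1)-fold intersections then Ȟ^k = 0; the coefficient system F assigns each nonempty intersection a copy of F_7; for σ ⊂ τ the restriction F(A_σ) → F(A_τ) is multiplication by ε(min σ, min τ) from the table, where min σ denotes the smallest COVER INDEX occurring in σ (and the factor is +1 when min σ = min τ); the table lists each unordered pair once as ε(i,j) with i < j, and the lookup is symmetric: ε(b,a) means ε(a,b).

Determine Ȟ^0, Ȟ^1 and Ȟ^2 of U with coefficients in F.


Ȟ^0 ≅ Z/7,  Ȟ^1 ≅ Z/7,  Ȟ^2 ≅ 0

nonempty overlaps:
  A1={{t2},{t3},{t4},{t1,t3},{t2,t5},{t2,t7},{t3,t5},{t1,t3,t5},{t2,t5,t7}} A2={{t4},{t6},{t7},{t1,t7},{t2,t7},{t5,t7},{t1,t5,t7},{t2,t5,t7}} A3={{t1},{t1,t3},{t1,t5},{t1,t7},{t1,t3,t5},{t1,t5,t7}} A4={{t5},{t7},{t1,t5},{t1,t7},{t2,t5},{t2,t7},{t3,t5},{t5,t7},{t1,t3,t5},{t1,t5,t7},{t2,t5,t7}} A5={{t3},{t6},{t1,t3},{t3,t5},{t1,t3,t5}}
  A12={{t4},{t2,t7},{t2,t5,t7}} A13={{t1,t3},{t1,t3,t5}} A14={{t2,t5},{t2,t7},{t3,t5},{t1,t3,t5},{t2,t5,t7}} A15={{t3},{t1,t3},{t3,t5},{t1,t3,t5}} A23={{t1,t7},{t1,t5,t7}} A24={{t7},{t1,t7},{t2,t7},{t5,t7},{t1,t5,t7},{t2,t5,t7}} A25={{t6}} A34={{t1,t5},{t1,t7},{t1,t3,t5},{t1,t5,t7}} A35={{t1,t3},{t1,t3,t5}} A45={{t3,t5},{t1,t3,t5}}
  A124={{t2,t7},{t2,t5,t7}} A134={{t1,t3,t5}} A135={{t1,t3},{t1,t3,t5}} A145={{t3,t5},{t1,t3,t5}} A234={{t1,t7},{t1,t5,t7}} A345={{t1,t3,t5}}
  A1345={{t1,t3,t5}}
C dims 5,10,6,1; δ0: rk_F7 4; δ1: rk_F7 5; δ2: rk_F7 1
degree 0: 5−4−0 = 1 → Ȟ^0 ≅ Z/7
degree 1: 10−5−4 = 1 → Ȟ^1 ≅ Z/7
degree 2: 6−1−5 = 0 → Ȟ^2 ≅ 0


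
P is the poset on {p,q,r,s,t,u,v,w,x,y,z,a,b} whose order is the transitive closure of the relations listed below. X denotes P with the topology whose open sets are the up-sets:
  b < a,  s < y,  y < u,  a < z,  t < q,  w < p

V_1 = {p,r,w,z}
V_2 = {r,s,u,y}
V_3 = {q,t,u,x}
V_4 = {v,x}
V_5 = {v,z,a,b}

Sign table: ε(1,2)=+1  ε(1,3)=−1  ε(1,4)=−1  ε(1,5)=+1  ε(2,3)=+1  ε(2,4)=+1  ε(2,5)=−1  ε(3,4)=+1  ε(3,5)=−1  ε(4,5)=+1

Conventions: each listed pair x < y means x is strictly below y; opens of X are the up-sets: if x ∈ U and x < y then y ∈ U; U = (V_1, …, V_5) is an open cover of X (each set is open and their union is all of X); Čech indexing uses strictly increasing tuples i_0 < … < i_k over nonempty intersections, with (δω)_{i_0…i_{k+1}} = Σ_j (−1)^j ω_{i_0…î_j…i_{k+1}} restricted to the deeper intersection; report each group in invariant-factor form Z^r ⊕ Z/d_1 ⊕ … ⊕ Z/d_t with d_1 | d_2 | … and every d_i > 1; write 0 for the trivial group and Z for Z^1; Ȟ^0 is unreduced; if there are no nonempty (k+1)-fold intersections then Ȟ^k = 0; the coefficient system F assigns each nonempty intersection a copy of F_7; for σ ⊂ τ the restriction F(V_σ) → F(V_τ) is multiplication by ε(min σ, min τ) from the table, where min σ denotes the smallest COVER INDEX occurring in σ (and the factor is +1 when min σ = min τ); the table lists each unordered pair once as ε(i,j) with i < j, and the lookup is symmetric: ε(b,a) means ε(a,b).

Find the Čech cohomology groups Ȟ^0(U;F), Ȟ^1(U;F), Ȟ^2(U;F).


nerve of the cover:
  V12={r} V15={z} V23={u} V34={x} V45={v}
C dims 5,5; δ0: rk_F7 4
Ȟ^0 = (5 − 4) − 0 = 1, so Ȟ^0 ≅ Z/7
Ȟ^1 = (5 − 0) − 4 = 1, so Ȟ^1 ≅ Z/7
Ȟ^2 = (0 − 0) − 0 = 0, so Ȟ^2 ≅ 0

Ȟ^0(U;F) ≅ Z/7,  Ȟ^1(U;F) ≅ Z/7,  Ȟ^2(U;F) ≅ 0


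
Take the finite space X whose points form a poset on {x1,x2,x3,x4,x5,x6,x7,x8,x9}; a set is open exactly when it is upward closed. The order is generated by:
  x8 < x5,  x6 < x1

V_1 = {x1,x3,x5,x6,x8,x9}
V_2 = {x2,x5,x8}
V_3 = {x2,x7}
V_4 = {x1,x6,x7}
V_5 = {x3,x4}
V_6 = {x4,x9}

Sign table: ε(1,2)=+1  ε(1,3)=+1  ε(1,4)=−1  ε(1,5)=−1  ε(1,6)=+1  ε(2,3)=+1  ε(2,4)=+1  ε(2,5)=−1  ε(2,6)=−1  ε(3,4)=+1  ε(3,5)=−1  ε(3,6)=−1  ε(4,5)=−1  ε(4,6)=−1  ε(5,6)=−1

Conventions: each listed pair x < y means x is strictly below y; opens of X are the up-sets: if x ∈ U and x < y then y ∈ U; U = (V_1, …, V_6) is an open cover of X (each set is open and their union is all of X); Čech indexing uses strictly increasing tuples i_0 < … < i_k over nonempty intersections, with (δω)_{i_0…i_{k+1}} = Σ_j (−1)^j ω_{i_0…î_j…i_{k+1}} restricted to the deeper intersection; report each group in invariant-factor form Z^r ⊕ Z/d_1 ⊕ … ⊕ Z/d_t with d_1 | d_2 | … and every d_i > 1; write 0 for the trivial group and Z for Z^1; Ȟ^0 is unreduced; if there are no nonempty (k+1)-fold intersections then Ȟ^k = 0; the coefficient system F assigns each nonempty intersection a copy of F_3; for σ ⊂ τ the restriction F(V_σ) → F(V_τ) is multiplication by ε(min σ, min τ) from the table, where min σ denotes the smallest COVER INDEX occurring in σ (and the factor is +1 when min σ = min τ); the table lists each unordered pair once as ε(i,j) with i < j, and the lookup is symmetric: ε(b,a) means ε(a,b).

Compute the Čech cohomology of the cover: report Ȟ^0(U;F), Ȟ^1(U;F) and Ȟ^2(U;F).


Ȟ^0 = 0, Ȟ^1 = Z/3, Ȟ^2 = 0

nonempty overlaps:
  V12={x5,x8} V14={x1,x6} V15={x3} V16={x9} V23={x2} V34={x7} V56={x4}
C dims 6,7; δ0: rk_F3 6
degree 0: 6−6−0 = 0 → Ȟ^0 ≅ 0
degree 1: 7−0−6 = 1 → Ȟ^1 ≅ Z/3
degree 2: 0−0−0 = 0 → Ȟ^2 ≅ 0


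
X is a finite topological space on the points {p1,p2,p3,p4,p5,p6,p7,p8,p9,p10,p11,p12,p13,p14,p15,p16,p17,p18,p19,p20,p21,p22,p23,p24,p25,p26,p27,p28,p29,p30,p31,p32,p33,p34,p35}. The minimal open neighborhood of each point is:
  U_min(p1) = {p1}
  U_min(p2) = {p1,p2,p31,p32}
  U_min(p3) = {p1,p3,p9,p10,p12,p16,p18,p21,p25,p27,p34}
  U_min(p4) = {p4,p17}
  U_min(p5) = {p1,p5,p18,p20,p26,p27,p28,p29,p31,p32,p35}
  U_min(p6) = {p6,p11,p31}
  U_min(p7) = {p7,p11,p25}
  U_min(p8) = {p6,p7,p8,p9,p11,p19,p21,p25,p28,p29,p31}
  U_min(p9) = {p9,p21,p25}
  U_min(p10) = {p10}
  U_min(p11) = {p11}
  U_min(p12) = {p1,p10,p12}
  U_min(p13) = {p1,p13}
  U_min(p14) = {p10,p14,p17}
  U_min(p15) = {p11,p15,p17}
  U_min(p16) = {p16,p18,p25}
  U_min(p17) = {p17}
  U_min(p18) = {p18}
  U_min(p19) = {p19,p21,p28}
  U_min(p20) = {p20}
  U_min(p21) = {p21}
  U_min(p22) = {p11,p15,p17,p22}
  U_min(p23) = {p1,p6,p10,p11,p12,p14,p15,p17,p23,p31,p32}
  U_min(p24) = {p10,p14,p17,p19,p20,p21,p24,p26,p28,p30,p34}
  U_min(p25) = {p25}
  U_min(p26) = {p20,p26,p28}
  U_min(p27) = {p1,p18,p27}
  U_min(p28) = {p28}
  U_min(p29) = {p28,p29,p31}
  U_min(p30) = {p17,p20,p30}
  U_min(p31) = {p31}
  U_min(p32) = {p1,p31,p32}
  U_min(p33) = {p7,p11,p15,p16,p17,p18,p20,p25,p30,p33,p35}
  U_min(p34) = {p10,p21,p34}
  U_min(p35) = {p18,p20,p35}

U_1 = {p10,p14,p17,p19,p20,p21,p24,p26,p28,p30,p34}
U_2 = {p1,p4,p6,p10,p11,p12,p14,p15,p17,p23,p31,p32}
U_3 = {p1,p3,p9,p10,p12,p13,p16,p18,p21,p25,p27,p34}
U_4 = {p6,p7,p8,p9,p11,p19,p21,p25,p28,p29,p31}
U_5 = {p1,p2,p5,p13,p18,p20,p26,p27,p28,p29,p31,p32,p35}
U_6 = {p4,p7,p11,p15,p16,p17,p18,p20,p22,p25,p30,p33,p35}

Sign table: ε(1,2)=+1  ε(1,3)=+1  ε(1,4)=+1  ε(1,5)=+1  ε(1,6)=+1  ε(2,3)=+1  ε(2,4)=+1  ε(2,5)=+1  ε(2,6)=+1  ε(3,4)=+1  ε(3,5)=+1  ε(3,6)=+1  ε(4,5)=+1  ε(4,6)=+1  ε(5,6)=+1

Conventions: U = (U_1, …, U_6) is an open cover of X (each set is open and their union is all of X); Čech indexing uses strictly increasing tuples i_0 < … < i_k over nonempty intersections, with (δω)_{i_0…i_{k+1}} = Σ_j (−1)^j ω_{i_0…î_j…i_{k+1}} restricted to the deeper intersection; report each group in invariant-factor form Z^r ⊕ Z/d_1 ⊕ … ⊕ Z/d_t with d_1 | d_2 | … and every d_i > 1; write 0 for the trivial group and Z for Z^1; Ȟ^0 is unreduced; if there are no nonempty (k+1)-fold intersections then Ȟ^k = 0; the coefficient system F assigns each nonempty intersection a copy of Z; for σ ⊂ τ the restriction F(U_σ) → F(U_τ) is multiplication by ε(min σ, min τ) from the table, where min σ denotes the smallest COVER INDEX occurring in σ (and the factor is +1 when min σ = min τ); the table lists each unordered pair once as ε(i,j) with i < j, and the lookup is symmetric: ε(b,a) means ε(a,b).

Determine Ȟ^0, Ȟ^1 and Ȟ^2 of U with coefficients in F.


Ȟ^0(U;F) ≅ Z,  Ȟ^1(U;F) ≅ 0,  Ȟ^2(U;F) ≅ Z/2

cover nerve:
  U12={p10,p14,p17} U13={p10,p21,p34} U14={p19,p21,p28} U15={p20,p26,p28} U16={p17,p20,p30} U23={p1,p10,p12} U24={p6,p11,p31} U25={p1,p31,p32} U26={p4,p11,p15,p17} U34={p9,p21,p25} U35={p1,p13,p18,p27} U36={p16,p18,p25} U45={p28,p29,p31} U46={p7,p11,p25} U56={p18,p20,p35}
  U123={p10} U126={p17} U134={p21} U145={p28} U156={p20} U235={p1} U245={p31} U246={p11} U346={p25} U356={p18}
C dims 6,15,10; δ0: rk 5, SNF 1^5; δ1: rk 10, SNF 1^9·2
Ȟ^0: (6−5)−0=1 ⇒ Z
Ȟ^1: (15−10)−5=0 ⇒ 0
Ȟ^2: (10−0)−10=0 plus torsion [2] ⇒ Z/2


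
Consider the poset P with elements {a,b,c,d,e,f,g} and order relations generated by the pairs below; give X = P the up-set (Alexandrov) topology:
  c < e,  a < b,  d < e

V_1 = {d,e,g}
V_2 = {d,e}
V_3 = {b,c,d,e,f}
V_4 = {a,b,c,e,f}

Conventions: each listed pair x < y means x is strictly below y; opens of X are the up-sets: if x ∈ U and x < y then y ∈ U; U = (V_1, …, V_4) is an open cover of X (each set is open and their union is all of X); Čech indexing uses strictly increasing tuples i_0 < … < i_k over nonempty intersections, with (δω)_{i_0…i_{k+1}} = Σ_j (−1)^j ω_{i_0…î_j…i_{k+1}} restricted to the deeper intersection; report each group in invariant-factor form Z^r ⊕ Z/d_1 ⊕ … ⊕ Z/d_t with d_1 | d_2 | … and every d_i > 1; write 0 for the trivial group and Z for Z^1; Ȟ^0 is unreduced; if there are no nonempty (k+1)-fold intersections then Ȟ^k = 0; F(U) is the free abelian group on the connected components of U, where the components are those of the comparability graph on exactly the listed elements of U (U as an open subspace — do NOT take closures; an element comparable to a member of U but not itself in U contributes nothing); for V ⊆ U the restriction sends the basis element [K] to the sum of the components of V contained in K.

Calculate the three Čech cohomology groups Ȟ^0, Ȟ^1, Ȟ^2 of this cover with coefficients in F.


cover nerve:
  V12={d,e} V13={d,e} V14={e} V23={d,e} V24={e} V34={b,c,e,f}
  V123={d,e} V124={e} V134={e} V234={e}
  V1234={e}
components per intersection:
  V1: {d,e} {g}
  V2: {d,e}
  V3: {b} {c,d,e} {f}
  V4: {a,b} {c,e} {f}
  V12: {d,e}
  V13: {d,e}
  V14: {e}
  V23: {d,e}
  V24: {e}
  V34: {b} {c,e} {f}
  V123: {d,e}
  V124: {e}
  V134: {e}
  V234: {e}
  V1234: {e}
C dims 9,8,4,1; δ0: rk 5, SNF 1^5; δ1: rk 3, SNF 1^3; δ2: rk 1, SNF 1^1
Ȟ^0: (9−5)−0=4 ⇒ Z^4
Ȟ^1: (8−3)−5=0 ⇒ 0
Ȟ^2: (4−1)−3=0 ⇒ 0

Ȟ^0 = Z^4, Ȟ^1 = 0, Ȟ^2 = 0


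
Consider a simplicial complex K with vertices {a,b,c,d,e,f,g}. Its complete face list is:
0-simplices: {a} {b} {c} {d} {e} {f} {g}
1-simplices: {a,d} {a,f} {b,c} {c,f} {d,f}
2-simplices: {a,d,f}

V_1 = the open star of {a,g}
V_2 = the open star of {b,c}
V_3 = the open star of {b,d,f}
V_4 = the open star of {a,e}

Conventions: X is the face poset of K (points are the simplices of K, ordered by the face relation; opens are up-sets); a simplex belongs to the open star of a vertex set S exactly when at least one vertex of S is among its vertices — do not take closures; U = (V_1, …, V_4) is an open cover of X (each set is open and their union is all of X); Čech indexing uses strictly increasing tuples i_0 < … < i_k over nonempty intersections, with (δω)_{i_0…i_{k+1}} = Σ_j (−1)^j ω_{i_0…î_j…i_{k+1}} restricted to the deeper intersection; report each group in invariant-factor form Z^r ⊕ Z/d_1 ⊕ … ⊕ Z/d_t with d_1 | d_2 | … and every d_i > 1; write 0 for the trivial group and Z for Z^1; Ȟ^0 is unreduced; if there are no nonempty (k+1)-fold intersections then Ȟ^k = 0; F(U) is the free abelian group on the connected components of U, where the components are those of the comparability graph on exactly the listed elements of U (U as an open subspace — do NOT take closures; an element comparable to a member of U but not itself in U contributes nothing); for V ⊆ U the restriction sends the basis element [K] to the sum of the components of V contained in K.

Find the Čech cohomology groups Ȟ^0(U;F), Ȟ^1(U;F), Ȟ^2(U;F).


nerve simplices:
  V1={{a},{g},{a,d},{a,f},{a,d,f}} V2={{b},{c},{b,c},{c,f}} V3={{b},{d},{f},{a,d},{a,f},{b,c},{c,f},{d,f},{a,d,f}} V4={{a},{e},{a,d},{a,f},{a,d,f}}
  V13={{a,d},{a,f},{a,d,f}} V14={{a},{a,d},{a,f},{a,d,f}} V23={{b},{b,c},{c,f}} V34={{a,d},{a,f},{a,d,f}}
  V134={{a,d},{a,f},{a,d,f}}
components per intersection:
  V1: {{a},{a,d},{a,f},{a,d,f}} {{g}}
  V2: {{b},{c},{b,c},{c,f}}
  V3: {{b},{b,c}} {{d},{f},{a,d},{a,f},{c,f},{d,f},{a,d,f}}
  V4: {{a},{a,d},{a,f},{a,d,f}} {{e}}
  V13: {{a,d},{a,f},{a,d,f}}
  V14: {{a},{a,d},{a,f},{a,d,f}}
  V23: {{b},{b,c}} {{c,f}}
  V34: {{a,d},{a,f},{a,d,f}}
  V134: {{a,d},{a,f},{a,d,f}}
C dims 7,5,1; δ0: rk 4, SNF 1^4; δ1: rk 1, SNF 1^1
degree 0: 7−4−0 = 3 → Ȟ^0 ≅ Z^3
degree 1: 5−1−4 = 0 → Ȟ^1 ≅ 0
degree 2: 1−0−1 = 0 → Ȟ^2 ≅ 0

Ȟ^0 = Z^3, Ȟ^1 = 0 and Ȟ^2 = 0


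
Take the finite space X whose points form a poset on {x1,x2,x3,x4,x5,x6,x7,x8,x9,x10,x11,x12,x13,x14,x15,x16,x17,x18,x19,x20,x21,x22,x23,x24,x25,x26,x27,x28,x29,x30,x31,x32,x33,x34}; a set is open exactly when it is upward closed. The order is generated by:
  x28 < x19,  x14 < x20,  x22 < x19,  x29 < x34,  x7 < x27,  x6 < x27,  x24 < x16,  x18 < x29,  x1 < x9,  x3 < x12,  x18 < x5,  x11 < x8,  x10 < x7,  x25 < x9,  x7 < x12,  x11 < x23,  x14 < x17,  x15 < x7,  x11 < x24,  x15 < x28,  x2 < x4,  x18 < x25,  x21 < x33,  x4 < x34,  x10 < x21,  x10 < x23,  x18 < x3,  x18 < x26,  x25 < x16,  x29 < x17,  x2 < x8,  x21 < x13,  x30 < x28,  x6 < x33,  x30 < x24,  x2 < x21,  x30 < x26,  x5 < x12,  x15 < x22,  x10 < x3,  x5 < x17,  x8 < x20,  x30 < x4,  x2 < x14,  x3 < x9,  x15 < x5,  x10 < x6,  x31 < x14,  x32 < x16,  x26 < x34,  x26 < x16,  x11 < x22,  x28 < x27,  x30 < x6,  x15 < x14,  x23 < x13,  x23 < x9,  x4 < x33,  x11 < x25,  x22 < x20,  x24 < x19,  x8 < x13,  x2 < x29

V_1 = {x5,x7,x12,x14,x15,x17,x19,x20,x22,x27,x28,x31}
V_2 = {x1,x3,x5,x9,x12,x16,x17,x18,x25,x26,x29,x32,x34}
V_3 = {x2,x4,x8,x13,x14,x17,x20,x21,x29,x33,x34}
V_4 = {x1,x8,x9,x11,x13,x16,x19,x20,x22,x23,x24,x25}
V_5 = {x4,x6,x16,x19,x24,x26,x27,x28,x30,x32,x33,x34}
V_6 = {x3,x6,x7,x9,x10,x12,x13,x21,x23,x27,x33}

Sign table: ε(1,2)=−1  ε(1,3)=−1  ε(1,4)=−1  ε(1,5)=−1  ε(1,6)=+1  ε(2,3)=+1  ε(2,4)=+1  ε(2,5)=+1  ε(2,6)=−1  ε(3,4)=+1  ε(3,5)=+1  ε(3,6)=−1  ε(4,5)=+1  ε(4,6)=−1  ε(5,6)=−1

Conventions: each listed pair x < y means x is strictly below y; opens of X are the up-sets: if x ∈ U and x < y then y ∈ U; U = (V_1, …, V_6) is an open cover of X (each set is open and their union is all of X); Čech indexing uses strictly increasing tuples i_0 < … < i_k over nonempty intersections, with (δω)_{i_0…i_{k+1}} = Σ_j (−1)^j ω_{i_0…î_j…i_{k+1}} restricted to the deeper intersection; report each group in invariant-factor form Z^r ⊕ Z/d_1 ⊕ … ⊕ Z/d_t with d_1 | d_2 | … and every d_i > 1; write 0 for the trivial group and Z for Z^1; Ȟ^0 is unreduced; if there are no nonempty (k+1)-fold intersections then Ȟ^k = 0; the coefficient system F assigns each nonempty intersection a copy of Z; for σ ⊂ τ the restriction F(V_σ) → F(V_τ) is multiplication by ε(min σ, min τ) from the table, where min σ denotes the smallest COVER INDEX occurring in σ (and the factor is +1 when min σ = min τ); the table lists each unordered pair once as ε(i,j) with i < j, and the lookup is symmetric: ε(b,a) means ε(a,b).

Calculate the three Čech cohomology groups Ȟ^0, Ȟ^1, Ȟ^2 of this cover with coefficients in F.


Ȟ^0(U;F) ≅ Z,  Ȟ^1(U;F) ≅ 0,  Ȟ^2(U;F) ≅ Z/2

nonempty intersections:
  V12={x5,x12,x17} V13={x14,x17,x20} V14={x19,x20,x22} V15={x19,x27,x28} V16={x7,x12,x27} V23={x17,x29,x34} V24={x1,x9,x16,x25} V25={x16,x26,x32,x34} V26={x3,x9,x12} V34={x8,x13,x20} V35={x4,x33,x34} V36={x13,x21,x33} V45={x16,x19,x24} V46={x9,x13,x23} V56={x6,x27,x33}
  V123={x17} V126={x12} V134={x20} V145={x19} V156={x27} V235={x34} V245={x16} V246={x9} V346={x13} V356={x33}
C dims 6,15,10; δ0: rk 5, SNF 1^5; δ1: rk 10, SNF 1^9·2
Ȟ^0: (6−5)−0=1 ⇒ Z
Ȟ^1: (15−10)−5=0 ⇒ 0
Ȟ^2: (10−0)−10=0 plus torsion [2] ⇒ Z/2


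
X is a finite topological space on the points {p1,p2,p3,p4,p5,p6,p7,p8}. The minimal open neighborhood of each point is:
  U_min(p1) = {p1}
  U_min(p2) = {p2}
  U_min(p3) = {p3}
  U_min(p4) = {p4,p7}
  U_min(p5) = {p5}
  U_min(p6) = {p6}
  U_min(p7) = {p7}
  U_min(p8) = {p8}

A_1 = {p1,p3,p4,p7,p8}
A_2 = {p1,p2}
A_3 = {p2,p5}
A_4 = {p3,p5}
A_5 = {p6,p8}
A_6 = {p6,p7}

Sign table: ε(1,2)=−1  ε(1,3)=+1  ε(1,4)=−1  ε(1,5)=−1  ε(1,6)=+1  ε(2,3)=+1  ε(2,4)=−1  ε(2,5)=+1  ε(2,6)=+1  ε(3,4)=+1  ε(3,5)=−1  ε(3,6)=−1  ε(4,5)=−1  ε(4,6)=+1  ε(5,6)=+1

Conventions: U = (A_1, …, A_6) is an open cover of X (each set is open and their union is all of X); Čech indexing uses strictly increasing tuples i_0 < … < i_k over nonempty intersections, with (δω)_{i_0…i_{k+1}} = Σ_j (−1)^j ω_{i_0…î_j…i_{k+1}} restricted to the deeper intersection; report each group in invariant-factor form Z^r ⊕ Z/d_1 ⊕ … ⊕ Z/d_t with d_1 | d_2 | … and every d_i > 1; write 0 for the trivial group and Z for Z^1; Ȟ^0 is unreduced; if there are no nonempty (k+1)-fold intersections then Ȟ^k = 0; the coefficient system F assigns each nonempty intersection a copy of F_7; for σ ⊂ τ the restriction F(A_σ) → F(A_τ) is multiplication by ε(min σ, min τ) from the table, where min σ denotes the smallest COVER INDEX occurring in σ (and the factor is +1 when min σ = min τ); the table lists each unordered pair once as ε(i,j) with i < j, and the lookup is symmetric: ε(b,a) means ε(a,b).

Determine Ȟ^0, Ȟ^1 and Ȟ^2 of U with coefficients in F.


Ȟ^0 ≅ 0, Ȟ^1 ≅ Z/7, Ȟ^2 ≅ 0

nonempty overlaps:
  A12={p1} A14={p3} A15={p8} A16={p7} A23={p2} A34={p5} A56={p6}
C dims 6,7; δ0: rk_F7 6
degree 0: 6−6−0 = 0 → Ȟ^0 ≅ 0
degree 1: 7−0−6 = 1 → Ȟ^1 ≅ Z/7
degree 2: 0−0−0 = 0 → Ȟ^2 ≅ 0


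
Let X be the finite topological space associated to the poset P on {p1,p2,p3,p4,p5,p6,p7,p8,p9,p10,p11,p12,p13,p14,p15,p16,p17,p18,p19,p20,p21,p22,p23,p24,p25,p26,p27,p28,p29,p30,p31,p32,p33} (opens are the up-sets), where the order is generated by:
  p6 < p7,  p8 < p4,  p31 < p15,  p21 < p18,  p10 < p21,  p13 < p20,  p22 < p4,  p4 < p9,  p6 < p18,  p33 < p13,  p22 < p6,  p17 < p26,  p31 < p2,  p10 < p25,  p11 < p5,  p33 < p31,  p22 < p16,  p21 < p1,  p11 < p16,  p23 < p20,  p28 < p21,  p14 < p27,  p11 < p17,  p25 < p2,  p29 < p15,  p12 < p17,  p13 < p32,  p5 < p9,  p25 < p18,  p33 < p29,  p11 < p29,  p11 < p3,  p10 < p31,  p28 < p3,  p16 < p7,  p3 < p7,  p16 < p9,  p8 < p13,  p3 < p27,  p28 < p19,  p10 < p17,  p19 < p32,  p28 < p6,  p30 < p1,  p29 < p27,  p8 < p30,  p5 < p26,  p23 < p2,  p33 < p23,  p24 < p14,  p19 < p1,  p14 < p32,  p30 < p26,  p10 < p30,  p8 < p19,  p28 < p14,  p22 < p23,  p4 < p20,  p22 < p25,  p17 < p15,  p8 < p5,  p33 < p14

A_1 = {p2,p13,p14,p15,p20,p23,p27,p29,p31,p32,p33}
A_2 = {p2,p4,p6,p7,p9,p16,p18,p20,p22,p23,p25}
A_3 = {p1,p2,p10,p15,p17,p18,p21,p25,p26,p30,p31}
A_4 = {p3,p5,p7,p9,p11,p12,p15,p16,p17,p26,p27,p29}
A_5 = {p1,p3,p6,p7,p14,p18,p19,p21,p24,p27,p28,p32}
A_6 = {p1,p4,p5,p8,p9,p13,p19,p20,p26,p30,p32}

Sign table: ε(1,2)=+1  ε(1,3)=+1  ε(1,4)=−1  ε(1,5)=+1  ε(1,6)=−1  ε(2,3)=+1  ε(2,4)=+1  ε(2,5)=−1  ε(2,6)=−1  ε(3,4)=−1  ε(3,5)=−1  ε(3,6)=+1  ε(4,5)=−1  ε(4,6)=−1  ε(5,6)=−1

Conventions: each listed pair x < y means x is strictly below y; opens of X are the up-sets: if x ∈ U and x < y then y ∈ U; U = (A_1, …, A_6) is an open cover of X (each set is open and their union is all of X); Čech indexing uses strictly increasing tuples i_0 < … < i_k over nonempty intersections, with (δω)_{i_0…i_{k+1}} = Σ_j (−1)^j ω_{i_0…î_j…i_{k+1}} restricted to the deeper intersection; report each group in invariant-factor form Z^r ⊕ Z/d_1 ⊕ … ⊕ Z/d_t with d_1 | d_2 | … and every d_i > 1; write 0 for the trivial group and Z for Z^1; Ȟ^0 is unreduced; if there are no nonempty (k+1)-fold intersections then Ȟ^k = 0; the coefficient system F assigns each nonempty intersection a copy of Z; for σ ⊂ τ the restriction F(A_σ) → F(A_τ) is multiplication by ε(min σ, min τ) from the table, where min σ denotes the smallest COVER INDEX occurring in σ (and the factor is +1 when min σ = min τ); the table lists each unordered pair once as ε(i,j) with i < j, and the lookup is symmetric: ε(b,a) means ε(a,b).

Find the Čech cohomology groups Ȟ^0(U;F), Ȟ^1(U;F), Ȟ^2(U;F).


Ȟ^0 ≅ 0, Ȟ^1 ≅ Z/2 and Ȟ^2 ≅ Z

intersection data:
  A12={p2,p20,p23} A13={p2,p15,p31} A14={p15,p27,p29} A15={p14,p27,p32} A16={p13,p20,p32} A23={p2,p18,p25} A24={p7,p9,p16} A25={p6,p7,p18} A26={p4,p9,p20} A34={p15,p17,p26} A35={p1,p18,p21} A36={p1,p26,p30} A45={p3,p7,p27} A46={p5,p9,p26} A56={p1,p19,p32}
  A123={p2} A126={p20} A134={p15} A145={p27} A156={p32} A235={p18} A245={p7} A246={p9} A346={p26} A356={p1}
C dims 6,15,10; δ0: rk 6, SNF 1^5·2; δ1: rk 9, SNF 1^9
Ȟ^0 = (6 − 6) − 0 = 0, so Ȟ^0 ≅ 0
Ȟ^1 = (15 − 9) − 6 = 0 plus torsion [2], so Ȟ^1 ≅ Z/2
Ȟ^2 = (10 − 0) − 9 = 1, so Ȟ^2 ≅ Z


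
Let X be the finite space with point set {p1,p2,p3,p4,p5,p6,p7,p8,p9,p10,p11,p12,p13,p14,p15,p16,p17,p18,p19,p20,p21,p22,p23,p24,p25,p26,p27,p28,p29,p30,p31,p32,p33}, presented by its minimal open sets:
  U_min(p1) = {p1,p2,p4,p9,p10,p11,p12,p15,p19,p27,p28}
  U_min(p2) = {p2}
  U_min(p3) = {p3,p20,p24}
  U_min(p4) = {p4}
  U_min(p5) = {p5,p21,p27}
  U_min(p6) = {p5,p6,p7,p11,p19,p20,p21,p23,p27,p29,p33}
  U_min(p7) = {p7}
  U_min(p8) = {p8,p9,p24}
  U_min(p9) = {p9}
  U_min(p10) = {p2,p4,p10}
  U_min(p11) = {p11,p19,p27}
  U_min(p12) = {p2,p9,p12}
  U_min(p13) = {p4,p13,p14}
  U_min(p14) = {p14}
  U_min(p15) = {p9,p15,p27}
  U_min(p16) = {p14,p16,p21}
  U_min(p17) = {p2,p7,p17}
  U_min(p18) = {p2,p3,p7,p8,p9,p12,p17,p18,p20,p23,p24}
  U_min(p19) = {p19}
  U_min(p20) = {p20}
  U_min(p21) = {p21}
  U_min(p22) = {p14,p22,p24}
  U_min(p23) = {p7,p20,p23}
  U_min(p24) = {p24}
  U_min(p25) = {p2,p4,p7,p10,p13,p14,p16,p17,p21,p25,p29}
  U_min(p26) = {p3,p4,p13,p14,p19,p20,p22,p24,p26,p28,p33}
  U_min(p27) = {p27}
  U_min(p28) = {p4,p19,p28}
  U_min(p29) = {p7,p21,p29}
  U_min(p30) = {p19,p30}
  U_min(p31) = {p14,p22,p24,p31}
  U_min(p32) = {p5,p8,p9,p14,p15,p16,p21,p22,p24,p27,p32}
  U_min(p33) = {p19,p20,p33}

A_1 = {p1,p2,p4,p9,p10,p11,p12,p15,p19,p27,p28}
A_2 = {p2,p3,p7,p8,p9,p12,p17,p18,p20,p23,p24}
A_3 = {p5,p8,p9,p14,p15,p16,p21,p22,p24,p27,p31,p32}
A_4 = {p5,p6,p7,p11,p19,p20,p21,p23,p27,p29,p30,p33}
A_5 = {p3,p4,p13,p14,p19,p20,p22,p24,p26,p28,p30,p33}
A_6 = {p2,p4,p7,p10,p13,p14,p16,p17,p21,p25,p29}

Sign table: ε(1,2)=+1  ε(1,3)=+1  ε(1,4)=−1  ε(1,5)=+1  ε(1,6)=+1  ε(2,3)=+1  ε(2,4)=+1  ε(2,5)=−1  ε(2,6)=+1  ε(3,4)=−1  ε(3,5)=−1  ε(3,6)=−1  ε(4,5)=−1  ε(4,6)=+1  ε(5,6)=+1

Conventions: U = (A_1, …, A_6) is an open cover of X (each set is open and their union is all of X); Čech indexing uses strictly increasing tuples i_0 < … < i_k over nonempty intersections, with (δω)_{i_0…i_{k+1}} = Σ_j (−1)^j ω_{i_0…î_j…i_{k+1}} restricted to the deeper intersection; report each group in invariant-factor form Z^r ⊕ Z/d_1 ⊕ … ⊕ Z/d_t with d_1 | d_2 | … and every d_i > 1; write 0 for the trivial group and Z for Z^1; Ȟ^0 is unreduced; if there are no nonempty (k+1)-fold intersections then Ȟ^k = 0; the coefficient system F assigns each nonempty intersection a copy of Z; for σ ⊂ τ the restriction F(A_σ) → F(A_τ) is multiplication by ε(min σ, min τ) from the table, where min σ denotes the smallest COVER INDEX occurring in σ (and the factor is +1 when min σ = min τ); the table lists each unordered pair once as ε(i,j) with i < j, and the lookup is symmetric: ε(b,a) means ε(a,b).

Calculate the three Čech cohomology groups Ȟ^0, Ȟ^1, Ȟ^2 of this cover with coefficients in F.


nonempty intersections:
  A12={p2,p9,p12} A13={p9,p15,p27} A14={p11,p19,p27} A15={p4,p19,p28} A16={p2,p4,p10} A23={p8,p9,p24} A24={p7,p20,p23} A25={p3,p20,p24} A26={p2,p7,p17} A34={p5,p21,p27} A35={p14,p22,p24} A36={p14,p16,p21} A45={p19,p20,p30,p33} A46={p7,p21,p29} A56={p4,p13,p14}
  A123={p9} A126={p2} A134={p27} A145={p19} A156={p4} A235={p24} A245={p20} A246={p7} A346={p21} A356={p14}
C dims 6,15,10; δ0: rk 6, SNF 1^5·2; δ1: rk 9, SNF 1^9
Ȟ^0: (6−6)−0=0 ⇒ 0
Ȟ^1: (15−9)−6=0 plus torsion [2] ⇒ Z/2
Ȟ^2: (10−0)−9=1 ⇒ Z

Ȟ^0 ≅ 0, Ȟ^1 ≅ Z/2, Ȟ^2 ≅ Z


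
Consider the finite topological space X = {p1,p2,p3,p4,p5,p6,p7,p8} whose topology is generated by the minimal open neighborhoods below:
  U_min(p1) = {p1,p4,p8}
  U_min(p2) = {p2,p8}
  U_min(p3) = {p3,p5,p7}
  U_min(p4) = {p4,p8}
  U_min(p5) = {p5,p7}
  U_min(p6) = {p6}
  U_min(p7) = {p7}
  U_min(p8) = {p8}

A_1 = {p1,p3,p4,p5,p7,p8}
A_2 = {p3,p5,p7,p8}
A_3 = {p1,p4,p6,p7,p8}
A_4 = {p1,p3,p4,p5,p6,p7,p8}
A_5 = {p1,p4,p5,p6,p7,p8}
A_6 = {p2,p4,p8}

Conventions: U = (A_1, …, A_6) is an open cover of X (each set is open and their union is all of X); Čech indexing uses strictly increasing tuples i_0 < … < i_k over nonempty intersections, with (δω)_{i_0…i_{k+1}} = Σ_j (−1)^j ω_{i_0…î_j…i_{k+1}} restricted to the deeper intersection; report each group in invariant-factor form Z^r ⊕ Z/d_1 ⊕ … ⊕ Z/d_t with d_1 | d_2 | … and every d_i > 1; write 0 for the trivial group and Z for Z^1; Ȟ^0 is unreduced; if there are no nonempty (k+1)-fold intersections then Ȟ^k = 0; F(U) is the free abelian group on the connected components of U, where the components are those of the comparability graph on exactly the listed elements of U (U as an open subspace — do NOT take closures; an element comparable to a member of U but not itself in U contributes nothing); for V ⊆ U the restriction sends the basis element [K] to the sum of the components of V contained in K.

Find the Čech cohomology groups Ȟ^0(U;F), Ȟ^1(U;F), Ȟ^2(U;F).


Ȟ^0 ≅ Z^3; Ȟ^1 ≅ 0; Ȟ^2 ≅ 0

intersection data:
  A12={p3,p5,p7,p8} A13={p1,p4,p7,p8} A14={p1,p3,p4,p5,p7,p8} A15={p1,p4,p5,p7,p8} A16={p4,p8} A23={p7,p8} A24={p3,p5,p7,p8} A25={p5,p7,p8} A26={p8} A34={p1,p4,p6,p7,p8} A35={p1,p4,p6,p7,p8} A36={p4,p8} A45={p1,p4,p5,p6,p7,p8} A46={p4,p8} A56={p4,p8}
  A123={p7,p8} A124={p3,p5,p7,p8} A125={p5,p7,p8} A126={p8} A134={p1,p4,p7,p8} A135={p1,p4,p7,p8} A136={p4,p8} A145={p1,p4,p5,p7,p8} A146={p4,p8} A156={p4,p8} A234={p7,p8} A235={p7,p8} A236={p8} A245={p5,p7,p8} A246={p8} A256={p8} A345={p1,p4,p6,p7,p8} A346={p4,p8} A356={p4,p8} A456={p4,p8}
  A1234={p7,p8} A1235={p7,p8} A1236={p8} A1245={p5,p7,p8} A1246={p8} A1256={p8} A1345={p1,p4,p7,p8} A1346={p4,p8} A1356={p4,p8} A1456={p4,p8} A2345={p7,p8} A2346={p8} A2356={p8} A2456={p8} A3456={p4,p8}
  A12345={p7,p8} A12346={p8} A12356={p8} A12456={p8} A13456={p4,p8} A23456={p8}
  A123456={p8}
components per intersection:
  A1: {p1,p4,p8} {p3,p5,p7}
  A2: {p3,p5,p7} {p8}
  A3: {p1,p4,p8} {p6} {p7}
  A4: {p1,p4,p8} {p3,p5,p7} {p6}
  A5: {p1,p4,p8} {p5,p7} {p6}
  A6: {p2,p4,p8}
  A12: {p3,p5,p7} {p8}
  A13: {p1,p4,p8} {p7}
  A14: {p1,p4,p8} {p3,p5,p7}
  A15: {p1,p4,p8} {p5,p7}
  A16: {p4,p8}
  A23: {p7} {p8}
  A24: {p3,p5,p7} {p8}
  A25: {p5,p7} {p8}
  A26: {p8}
  A34: {p1,p4,p8} {p6} {p7}
  A35: {p1,p4,p8} {p6} {p7}
  A36: {p4,p8}
  A45: {p1,p4,p8} {p5,p7} {p6}
  A46: {p4,p8}
  A56: {p4,p8}
  A123: {p7} {p8}
  A124: {p3,p5,p7} {p8}
  A125: {p5,p7} {p8}
  A126: {p8}
  A134: {p1,p4,p8} {p7}
  A135: {p1,p4,p8} {p7}
  A136: {p4,p8}
  A145: {p1,p4,p8} {p5,p7}
  A146: {p4,p8}
  A156: {p4,p8}
  A234: {p7} {p8}
  A235: {p7} {p8}
  A236: {p8}
  A245: {p5,p7} {p8}
  A246: {p8}
  A256: {p8}
  A345: {p1,p4,p8} {p6} {p7}
  A346: {p4,p8}
  A356: {p4,p8}
  A456: {p4,p8}
  A1234: {p7} {p8}
  A1235: {p7} {p8}
  A1236: {p8}
  A1245: {p5,p7} {p8}
  A1246: {p8}
  A1256: {p8}
  A1345: {p1,p4,p8} {p7}
  A1346: {p4,p8}
  A1356: {p4,p8}
  A1456: {p4,p8}
  A2345: {p7} {p8}
  A2346: {p8}
  A2356: {p8}
  A2456: {p8}
  A3456: {p4,p8}
  A12345: {p7} {p8}
  A12346: {p8}
  A12356: {p8}
  A12456: {p8}
  A13456: {p4,p8}
  A23456: {p8}
  A123456: {p8}
C dims 14,28,31,20; δ0: rk 11, SNF 1^11; δ1: rk 17, SNF 1^17; δ2: rk 14, SNF 1^14
Ȟ^0 = (14 − 11) − 0 = 3, so Ȟ^0 ≅ Z^3
Ȟ^1 = (28 − 17) − 11 = 0, so Ȟ^1 ≅ 0
Ȟ^2 = (31 − 14) − 17 = 0, so Ȟ^2 ≅ 0


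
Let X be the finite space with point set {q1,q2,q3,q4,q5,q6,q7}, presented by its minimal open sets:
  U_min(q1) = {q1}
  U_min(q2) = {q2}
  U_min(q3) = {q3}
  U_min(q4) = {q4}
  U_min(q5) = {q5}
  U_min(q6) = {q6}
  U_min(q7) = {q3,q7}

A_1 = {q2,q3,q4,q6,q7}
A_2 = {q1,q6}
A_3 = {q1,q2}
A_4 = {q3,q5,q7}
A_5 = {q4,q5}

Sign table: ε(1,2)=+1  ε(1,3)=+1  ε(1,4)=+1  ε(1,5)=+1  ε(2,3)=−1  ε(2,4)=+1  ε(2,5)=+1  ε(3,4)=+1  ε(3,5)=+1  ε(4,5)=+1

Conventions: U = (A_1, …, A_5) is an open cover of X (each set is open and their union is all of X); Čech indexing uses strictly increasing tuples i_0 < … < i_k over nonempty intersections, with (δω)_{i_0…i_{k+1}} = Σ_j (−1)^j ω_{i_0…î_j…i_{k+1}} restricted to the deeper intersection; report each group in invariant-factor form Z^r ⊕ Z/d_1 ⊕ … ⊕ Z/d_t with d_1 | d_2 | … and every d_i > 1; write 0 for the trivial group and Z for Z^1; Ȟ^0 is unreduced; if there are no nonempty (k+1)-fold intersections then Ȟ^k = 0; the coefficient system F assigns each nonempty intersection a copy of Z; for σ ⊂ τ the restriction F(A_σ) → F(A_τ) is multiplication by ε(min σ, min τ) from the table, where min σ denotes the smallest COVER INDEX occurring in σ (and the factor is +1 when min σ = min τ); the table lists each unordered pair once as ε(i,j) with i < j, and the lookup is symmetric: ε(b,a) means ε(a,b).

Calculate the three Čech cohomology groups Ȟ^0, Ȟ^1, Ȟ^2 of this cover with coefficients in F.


nonempty overlaps:
  A12={q6} A13={q2} A14={q3,q7} A15={q4} A23={q1} A45={q5}
C dims 5,6; δ0: rk 5, SNF 1^4·2
degree 0: 5−5−0 = 0 → Ȟ^0 ≅ 0
degree 1: 6−0−5 = 1 plus torsion [2] → Ȟ^1 ≅ Z ⊕ Z/2
degree 2: 0−0−0 = 0 → Ȟ^2 ≅ 0

Ȟ^0 ≅ 0,  Ȟ^1 ≅ Z ⊕ Z/2,  Ȟ^2 ≅ 0


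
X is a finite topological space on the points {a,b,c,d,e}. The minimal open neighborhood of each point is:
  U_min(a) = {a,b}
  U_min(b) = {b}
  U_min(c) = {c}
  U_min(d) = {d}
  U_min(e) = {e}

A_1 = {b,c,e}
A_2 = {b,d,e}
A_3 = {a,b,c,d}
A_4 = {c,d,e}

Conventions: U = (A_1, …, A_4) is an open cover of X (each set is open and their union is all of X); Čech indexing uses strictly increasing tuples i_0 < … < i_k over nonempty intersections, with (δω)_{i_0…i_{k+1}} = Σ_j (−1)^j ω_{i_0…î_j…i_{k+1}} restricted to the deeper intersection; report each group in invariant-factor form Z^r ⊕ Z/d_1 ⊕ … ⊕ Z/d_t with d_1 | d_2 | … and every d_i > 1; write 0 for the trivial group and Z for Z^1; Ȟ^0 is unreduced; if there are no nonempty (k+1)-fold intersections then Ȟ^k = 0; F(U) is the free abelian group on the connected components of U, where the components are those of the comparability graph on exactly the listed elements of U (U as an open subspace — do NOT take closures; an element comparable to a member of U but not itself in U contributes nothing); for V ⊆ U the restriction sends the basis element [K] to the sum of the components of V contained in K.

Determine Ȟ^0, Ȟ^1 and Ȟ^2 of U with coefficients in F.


Ȟ^0 = Z^4,  Ȟ^1 = 0,  Ȟ^2 = 0

cover nerve:
  A12={b,e} A13={b,c} A14={c,e} A23={b,d} A24={d,e} A34={c,d}
  A123={b} A124={e} A134={c} A234={d}
components per intersection:
  A1: {b} {c} {e}
  A2: {b} {d} {e}
  A3: {a,b} {c} {d}
  A4: {c} {d} {e}
  A12: {b} {e}
  A13: {b} {c}
  A14: {c} {e}
  A23: {b} {d}
  A24: {d} {e}
  A34: {c} {d}
  A123: {b}
  A124: {e}
  A134: {c}
  A234: {d}
C dims 12,12,4; δ0: rk 8, SNF 1^8; δ1: rk 4, SNF 1^4
Ȟ^0: (12−8)−0=4 ⇒ Z^4
Ȟ^1: (12−4)−8=0 ⇒ 0
Ȟ^2: (4−0)−4=0 ⇒ 0


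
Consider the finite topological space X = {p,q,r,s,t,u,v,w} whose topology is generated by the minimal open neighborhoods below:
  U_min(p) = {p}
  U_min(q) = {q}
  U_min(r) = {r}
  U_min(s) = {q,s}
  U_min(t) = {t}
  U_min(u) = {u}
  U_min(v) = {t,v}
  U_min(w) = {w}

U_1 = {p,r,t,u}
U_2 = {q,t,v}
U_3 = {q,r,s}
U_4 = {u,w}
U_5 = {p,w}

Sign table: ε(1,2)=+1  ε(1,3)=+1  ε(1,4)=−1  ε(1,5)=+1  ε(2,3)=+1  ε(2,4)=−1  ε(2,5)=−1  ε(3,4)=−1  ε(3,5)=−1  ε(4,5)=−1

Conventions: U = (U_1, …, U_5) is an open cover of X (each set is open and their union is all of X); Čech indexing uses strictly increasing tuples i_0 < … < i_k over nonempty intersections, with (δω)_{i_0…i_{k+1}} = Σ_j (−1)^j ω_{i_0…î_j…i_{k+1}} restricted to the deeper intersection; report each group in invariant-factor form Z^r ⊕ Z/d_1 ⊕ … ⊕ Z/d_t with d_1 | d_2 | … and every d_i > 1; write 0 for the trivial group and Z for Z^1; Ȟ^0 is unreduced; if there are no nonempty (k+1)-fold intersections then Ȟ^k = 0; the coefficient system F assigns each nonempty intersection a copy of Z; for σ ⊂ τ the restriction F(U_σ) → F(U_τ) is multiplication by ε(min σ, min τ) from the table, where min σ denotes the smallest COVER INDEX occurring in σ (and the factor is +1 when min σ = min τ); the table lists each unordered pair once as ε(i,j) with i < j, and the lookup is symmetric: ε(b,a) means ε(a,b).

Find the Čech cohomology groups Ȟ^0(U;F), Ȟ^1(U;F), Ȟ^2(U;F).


intersection data:
  U12={t} U13={r} U14={u} U15={p} U23={q} U45={w}
C dims 5,6; δ0: rk 4, SNF 1^4
Ȟ^0 = (5 − 4) − 0 = 1, so Ȟ^0 ≅ Z
Ȟ^1 = (6 − 0) − 4 = 2, so Ȟ^1 ≅ Z^2
Ȟ^2 = (0 − 0) − 0 = 0, so Ȟ^2 ≅ 0

Ȟ^0 ≅ Z,  Ȟ^1 ≅ Z^2,  Ȟ^2 ≅ 0


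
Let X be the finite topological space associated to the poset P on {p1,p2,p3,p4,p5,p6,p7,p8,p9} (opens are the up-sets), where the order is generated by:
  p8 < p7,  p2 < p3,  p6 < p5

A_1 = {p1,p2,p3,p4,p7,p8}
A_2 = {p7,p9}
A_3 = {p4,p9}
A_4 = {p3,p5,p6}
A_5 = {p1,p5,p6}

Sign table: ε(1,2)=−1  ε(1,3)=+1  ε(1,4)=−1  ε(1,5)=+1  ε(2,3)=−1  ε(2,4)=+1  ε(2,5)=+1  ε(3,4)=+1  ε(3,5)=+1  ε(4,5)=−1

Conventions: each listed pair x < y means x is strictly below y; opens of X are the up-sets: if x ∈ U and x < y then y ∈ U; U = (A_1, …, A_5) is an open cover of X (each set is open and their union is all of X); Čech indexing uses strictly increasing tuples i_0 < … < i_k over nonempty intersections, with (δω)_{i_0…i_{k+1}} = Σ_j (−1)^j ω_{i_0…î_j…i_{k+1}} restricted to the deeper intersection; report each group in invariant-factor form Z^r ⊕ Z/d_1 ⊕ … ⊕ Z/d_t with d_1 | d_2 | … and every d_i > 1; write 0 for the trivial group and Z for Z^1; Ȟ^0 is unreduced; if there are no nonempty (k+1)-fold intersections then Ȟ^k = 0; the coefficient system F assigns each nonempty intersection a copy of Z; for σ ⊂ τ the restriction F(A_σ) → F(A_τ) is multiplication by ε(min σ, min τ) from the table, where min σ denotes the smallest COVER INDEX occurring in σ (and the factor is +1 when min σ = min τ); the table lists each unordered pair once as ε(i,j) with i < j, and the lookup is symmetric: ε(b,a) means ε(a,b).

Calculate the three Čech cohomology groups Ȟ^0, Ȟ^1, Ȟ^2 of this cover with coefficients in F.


Ȟ^0(U;F) ≅ Z, Ȟ^1(U;F) ≅ Z^2, Ȟ^2(U;F) ≅ 0

nonempty overlaps:
  A12={p7} A13={p4} A14={p3} A15={p1} A23={p9} A45={p5,p6}
C dims 5,6; δ0: rk 4, SNF 1^4
degree 0: 5−4−0 = 1 → Ȟ^0 ≅ Z
degree 1: 6−0−4 = 2 → Ȟ^1 ≅ Z^2
degree 2: 0−0−0 = 0 → Ȟ^2 ≅ 0


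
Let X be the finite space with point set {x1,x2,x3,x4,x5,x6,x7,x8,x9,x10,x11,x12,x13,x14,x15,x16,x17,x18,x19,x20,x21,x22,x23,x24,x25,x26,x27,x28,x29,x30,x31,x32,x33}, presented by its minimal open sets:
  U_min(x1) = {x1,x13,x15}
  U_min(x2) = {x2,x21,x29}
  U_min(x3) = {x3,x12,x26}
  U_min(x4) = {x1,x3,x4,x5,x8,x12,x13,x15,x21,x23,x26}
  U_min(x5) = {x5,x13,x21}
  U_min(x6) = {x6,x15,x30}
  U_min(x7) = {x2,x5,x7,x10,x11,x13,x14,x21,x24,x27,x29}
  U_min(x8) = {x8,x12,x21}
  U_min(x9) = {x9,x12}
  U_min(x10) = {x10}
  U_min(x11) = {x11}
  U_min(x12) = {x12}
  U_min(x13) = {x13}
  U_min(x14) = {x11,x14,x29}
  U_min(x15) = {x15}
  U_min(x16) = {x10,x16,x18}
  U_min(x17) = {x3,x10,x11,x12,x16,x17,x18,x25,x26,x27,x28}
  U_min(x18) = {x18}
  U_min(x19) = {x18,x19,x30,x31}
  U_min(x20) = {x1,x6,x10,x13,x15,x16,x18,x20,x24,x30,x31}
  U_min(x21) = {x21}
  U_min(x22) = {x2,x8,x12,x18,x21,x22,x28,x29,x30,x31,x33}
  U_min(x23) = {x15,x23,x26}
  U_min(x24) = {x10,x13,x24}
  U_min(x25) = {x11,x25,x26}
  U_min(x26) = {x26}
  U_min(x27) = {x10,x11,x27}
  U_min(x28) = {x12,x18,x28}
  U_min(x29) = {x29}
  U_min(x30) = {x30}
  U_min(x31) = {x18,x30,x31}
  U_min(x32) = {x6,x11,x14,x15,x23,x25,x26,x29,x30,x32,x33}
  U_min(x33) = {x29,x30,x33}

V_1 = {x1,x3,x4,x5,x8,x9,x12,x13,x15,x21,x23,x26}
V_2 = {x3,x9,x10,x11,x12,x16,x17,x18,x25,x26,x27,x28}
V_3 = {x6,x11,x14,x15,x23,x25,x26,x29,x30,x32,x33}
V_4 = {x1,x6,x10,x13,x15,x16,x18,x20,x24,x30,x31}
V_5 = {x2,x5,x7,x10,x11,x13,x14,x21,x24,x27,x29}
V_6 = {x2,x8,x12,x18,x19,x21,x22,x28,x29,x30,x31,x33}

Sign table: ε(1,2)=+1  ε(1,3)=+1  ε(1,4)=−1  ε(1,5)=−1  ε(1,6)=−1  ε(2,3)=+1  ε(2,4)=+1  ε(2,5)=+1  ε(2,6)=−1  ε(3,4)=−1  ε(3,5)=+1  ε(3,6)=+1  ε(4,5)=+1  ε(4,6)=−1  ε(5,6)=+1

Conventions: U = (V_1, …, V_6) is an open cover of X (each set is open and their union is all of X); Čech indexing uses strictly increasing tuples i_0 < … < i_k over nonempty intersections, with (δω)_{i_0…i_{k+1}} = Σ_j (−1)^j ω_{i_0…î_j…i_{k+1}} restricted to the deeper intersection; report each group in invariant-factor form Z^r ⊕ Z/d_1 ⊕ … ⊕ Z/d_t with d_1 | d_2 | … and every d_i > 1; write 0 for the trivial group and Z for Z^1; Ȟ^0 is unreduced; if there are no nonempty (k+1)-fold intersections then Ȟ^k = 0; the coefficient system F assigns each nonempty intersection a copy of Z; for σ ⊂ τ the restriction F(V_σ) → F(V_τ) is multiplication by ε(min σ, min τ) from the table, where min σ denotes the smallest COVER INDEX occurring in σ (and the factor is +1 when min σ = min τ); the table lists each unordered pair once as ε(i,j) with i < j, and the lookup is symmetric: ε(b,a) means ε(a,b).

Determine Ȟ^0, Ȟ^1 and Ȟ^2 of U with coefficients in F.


Ȟ^0 = 0, Ȟ^1 = Z/2 and Ȟ^2 = Z

nonempty intersections:
  V12={x3,x9,x12,x26} V13={x15,x23,x26} V14={x1,x13,x15} V15={x5,x13,x21} V16={x8,x12,x21} V23={x11,x25,x26} V24={x10,x16,x18} V25={x10,x11,x27} V26={x12,x18,x28} V34={x6,x15,x30} V35={x11,x14,x29} V36={x29,x30,x33} V45={x10,x13,x24} V46={x18,x30,x31} V56={x2,x21,x29}
  V123={x26} V126={x12} V134={x15} V145={x13} V156={x21} V235={x11} V245={x10} V246={x18} V346={x30} V356={x29}
C dims 6,15,10; δ0: rk 6, SNF 1^5·2; δ1: rk 9, SNF 1^9
Ȟ^0: (6−6)−0=0 ⇒ 0
Ȟ^1: (15−9)−6=0 plus torsion [2] ⇒ Z/2
Ȟ^2: (10−0)−9=1 ⇒ Z
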